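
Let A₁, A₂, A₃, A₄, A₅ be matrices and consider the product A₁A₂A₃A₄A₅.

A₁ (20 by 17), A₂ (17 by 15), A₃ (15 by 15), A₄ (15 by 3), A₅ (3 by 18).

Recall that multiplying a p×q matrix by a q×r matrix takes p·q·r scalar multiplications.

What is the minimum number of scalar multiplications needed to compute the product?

3540

Adjacent pairs: A₁A₂ = 20·17·15 = 5100; A₂A₃ = 17·15·15 = 3825; A₃A₄ = 15·15·3 = 675; A₄A₅ = 15·3·18 = 810.
Length 3: A₁..A₃: k=1: 0+3825+20·17·15=8925; k=2: 5100+0+20·15·15=9600 → min 8925 | A₂..A₄: k=2: 0+675+17·15·3=1440; k=3: 3825+0+17·15·3=4590 → min 1440 | A₃..A₅: k=3: 0+810+15·15·18=4860; k=4: 675+0+15·3·18=1485 → min 1485.
Length 4: A₁..A₄: k=1: 0+1440+20·17·3=2460; k=2: 5100+675+20·15·3=6675; k=3: 8925+0+20·15·3=9825 → min 2460 | A₂..A₅: k=2: 0+1485+17·15·18=6075; k=3: 3825+810+17·15·18=9225; k=4: 1440+0+17·3·18=2358 → min 2358.
Length 5: A₁..A₅: k=1: 0+2358+20·17·18=8478; k=2: 5100+1485+20·15·18=11985; k=3: 8925+810+20·15·18=15135; k=4: 2460+0+20·3·18=3540 → min 3540.
Optimal order: ((A₁(A₂(A₃A₄)))A₅) with cost 3540.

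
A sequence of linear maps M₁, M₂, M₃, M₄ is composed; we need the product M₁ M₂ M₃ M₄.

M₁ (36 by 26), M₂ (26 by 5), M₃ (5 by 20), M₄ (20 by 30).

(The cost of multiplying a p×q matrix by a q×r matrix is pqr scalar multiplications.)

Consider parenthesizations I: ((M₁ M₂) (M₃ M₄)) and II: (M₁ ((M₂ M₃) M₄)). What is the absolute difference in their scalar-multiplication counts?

33200

Order I = ((M₁ M₂) (M₃ M₄)): (M₁ M₂): 36×26 by 26×5 → 36×5, cost 36·26·5 = 4680; (M₃ M₄): 5×20 by 20×30 → 5×30, cost 5·20·30 = 3000; ((M₁ M₂) (M₃ M₄)): 36×5 by 5×30 → 36×30, cost 36·5·30 = 5400; cumulative 13080. Total 13080.
Order II = (M₁ ((M₂ M₃) M₄)): (M₂ M₃): 26×5 by 5×20 → 26×20, cost 26·5·20 = 2600; ((M₂ M₃) M₄): 26×20 by 20×30 → 26×30, cost 26·20·30 = 15600; cumulative 18200; (M₁ ((M₂ M₃) M₄)): 36×26 by 26×30 → 36×30, cost 36·26·30 = 28080; cumulative 46280. Total 46280.
Difference: |13080 − 46280| = 33200.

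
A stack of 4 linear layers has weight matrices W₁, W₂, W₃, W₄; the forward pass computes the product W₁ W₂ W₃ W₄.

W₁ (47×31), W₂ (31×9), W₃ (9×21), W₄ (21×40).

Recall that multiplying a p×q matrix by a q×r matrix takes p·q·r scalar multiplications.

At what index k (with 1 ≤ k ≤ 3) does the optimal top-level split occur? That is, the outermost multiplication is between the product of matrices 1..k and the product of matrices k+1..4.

2

Adjacent pairs: W₁W₂ = 47·31·9 = 13113; W₂W₃ = 31·9·21 = 5859; W₃W₄ = 9·21·40 = 7560.
Length 3: W₁..W₃: k=1: 0+5859+47·31·21=36456; k=2: 13113+0+47·9·21=21996 → min 21996 | W₂..W₄: k=2: 0+7560+31·9·40=18720; k=3: 5859+0+31·21·40=31899 → min 18720.
Top-level splits: k=1: (W₁..W₁)·(W₂..W₄) → 0+18720+47·31·40 = 77000; k=2: (W₁..W₂)·(W₃..W₄) → 13113+7560+47·9·40 = 37593; k=3: (W₁..W₃)·(W₄..W₄) → 21996+0+47·21·40 = 61476.
Best split is after W₂, i.e. k = 2.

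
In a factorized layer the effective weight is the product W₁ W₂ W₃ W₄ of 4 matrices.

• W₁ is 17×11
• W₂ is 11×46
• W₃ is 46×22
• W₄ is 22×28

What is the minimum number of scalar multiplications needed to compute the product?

23144

Adjacent pairs: W₁W₂ = 17·11·46 = 8602; W₂W₃ = 11·46·22 = 11132; W₃W₄ = 46·22·28 = 28336.
Length 3: W₁..W₃: k=1: 0+11132+17·11·22=15246; k=2: 8602+0+17·46·22=25806 → min 15246 | W₂..W₄: k=2: 0+28336+11·46·28=42504; k=3: 11132+0+11·22·28=17908 → min 17908.
Length 4: W₁..W₄: k=1: 0+17908+17·11·28=23144; k=2: 8602+28336+17·46·28=58834; k=3: 15246+0+17·22·28=25718 → min 23144.
Optimal order: (W₁ ((W₂ W₃) W₄)) with cost 23144.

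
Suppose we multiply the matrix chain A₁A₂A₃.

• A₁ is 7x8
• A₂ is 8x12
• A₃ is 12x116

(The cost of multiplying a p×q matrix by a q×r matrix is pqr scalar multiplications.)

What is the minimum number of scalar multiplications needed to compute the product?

Order (A₁(A₂A₃)): (A₂A₃): 8×12 by 12×116 → 8×116, cost 8·12·116 = 11136; (A₁(A₂A₃)): 7×8 by 8×116 → 7×116, cost 7·8·116 = 6496; cumulative 17632. Total 17632.
Order ((A₁A₂)A₃): (A₁A₂): 7×8 by 8×12 → 7×12, cost 7·8·12 = 672; ((A₁A₂)A₃): 7×12 by 12×116 → 7×116, cost 7·12·116 = 9744; cumulative 10416. Total 10416.
Minimum: 10416.

10416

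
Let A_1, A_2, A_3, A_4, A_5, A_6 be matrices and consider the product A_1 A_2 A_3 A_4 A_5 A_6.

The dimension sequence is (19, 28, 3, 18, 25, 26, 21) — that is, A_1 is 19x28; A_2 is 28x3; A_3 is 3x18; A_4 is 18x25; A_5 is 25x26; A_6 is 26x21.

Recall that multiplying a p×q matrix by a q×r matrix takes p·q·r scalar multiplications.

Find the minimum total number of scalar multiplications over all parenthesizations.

Adjacent pairs: A_1A_2 = 19·28·3 = 1596; A_2A_3 = 28·3·18 = 1512; A_3A_4 = 3·18·25 = 1350; A_4A_5 = 18·25·26 = 11700; A_5A_6 = 25·26·21 = 13650.
Length 3: A_1..A_3: k=1: 0+1512+19·28·18=11088; k=2: 1596+0+19·3·18=2622 → min 2622 | A_2..A_4: k=2: 0+1350+28·3·25=3450; k=3: 1512+0+28·18·25=14112 → min 3450 | A_3..A_5: k=3: 0+11700+3·18·26=13104; k=4: 1350+0+3·25·26=3300 → min 3300 | A_4..A_6: k=4: 0+13650+18·25·21=23100; k=5: 11700+0+18·26·21=21528 → min 21528.
Length 4: A_1..A_4: k=1: 0+3450+19·28·25=16750; k=2: 1596+1350+19·3·25=4371; k=3: 2622+0+19·18·25=11172 → min 4371 | A_2..A_5: k=2: 0+3300+28·3·26=5484; k=3: 1512+11700+28·18·26=26316; k=4: 3450+0+28·25·26=21650 → min 5484 | A_3..A_6: k=3: 0+21528+3·18·21=22662; k=4: 1350+13650+3·25·21=16575; k=5: 3300+0+3·26·21=4938 → min 4938.
Length 5: A_1..A_5: k=1: 0+5484+19·28·26=19316; k=2: 1596+3300+19·3·26=6378; k=3: 2622+11700+19·18·26=23214; k=4: 4371+0+19·25·26=16721 → min 6378 | A_2..A_6: k=2: 0+4938+28·3·21=6702; k=3: 1512+21528+28·18·21=33624; k=4: 3450+13650+28·25·21=31800; k=5: 5484+0+28·26·21=20772 → min 6702.
Length 6: A_1..A_6: k=1: 0+6702+19·28·21=17874; k=2: 1596+4938+19·3·21=7731; k=3: 2622+21528+19·18·21=31332; k=4: 4371+13650+19·25·21=27996; k=5: 6378+0+19·26·21=16752 → min 7731.
Optimal order: ((A_1 A_2) (((A_3 A_4) A_5) A_6)) with cost 7731.

7731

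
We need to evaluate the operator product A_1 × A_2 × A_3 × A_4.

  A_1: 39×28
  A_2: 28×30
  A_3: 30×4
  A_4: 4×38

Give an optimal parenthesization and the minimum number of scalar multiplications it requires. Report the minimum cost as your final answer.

13656

Adjacent pairs: A_1A_2 = 39·28·30 = 32760; A_2A_3 = 28·30·4 = 3360; A_3A_4 = 30·4·38 = 4560.
Length 3: A_1..A_3: k=1: 0+3360+39·28·4=7728; k=2: 32760+0+39·30·4=37440 → min 7728 | A_2..A_4: k=2: 0+4560+28·30·38=36480; k=3: 3360+0+28·4·38=7616 → min 7616.
Length 4: A_1..A_4: k=1: 0+7616+39·28·38=49112; k=2: 32760+4560+39·30·38=81780; k=3: 7728+0+39·4·38=13656 → min 13656.
Optimal parenthesization: ((A_1 × (A_2 × A_3)) × A_4) with cost 13656.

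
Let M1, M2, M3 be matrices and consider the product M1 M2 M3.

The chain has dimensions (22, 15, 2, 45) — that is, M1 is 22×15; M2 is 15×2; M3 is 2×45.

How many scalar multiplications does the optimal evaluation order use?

2640

Order (M1 (M2 M3)): (M2 M3): 15×2 by 2×45 → 15×45, cost 15·2·45 = 1350; (M1 (M2 M3)): 22×15 by 15×45 → 22×45, cost 22·15·45 = 14850; cumulative 16200. Total 16200.
Order ((M1 M2) M3): (M1 M2): 22×15 by 15×2 → 22×2, cost 22·15·2 = 660; ((M1 M2) M3): 22×2 by 2×45 → 22×45, cost 22·2·45 = 1980; cumulative 2640. Total 2640.
Minimum: 2640.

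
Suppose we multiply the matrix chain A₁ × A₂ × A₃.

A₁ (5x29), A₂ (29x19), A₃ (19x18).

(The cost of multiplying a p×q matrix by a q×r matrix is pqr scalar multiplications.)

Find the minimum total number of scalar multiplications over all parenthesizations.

Order (A₁ × (A₂ × A₃)): (A₂ × A₃): 29×19 by 19×18 → 29×18, cost 29·19·18 = 9918; (A₁ × (A₂ × A₃)): 5×29 by 29×18 → 5×18, cost 5·29·18 = 2610; cumulative 12528. Total 12528.
Order ((A₁ × A₂) × A₃): (A₁ × A₂): 5×29 by 29×19 → 5×19, cost 5·29·19 = 2755; ((A₁ × A₂) × A₃): 5×19 by 19×18 → 5×18, cost 5·19·18 = 1710; cumulative 4465. Total 4465.
Minimum: 4465.

4465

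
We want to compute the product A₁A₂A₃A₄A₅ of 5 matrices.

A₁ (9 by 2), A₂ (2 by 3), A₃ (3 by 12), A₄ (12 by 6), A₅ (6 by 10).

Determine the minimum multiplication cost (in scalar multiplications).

Adjacent pairs: A₁A₂ = 9·2·3 = 54; A₂A₃ = 2·3·12 = 72; A₃A₄ = 3·12·6 = 216; A₄A₅ = 12·6·10 = 720.
Length 3: A₁..A₃: k=1: 0+72+9·2·12=288; k=2: 54+0+9·3·12=378 → min 288 | A₂..A₄: k=2: 0+216+2·3·6=252; k=3: 72+0+2·12·6=216 → min 216 | A₃..A₅: k=3: 0+720+3·12·10=1080; k=4: 216+0+3·6·10=396 → min 396.
Length 4: A₁..A₄: k=1: 0+216+9·2·6=324; k=2: 54+216+9·3·6=432; k=3: 288+0+9·12·6=936 → min 324 | A₂..A₅: k=2: 0+396+2·3·10=456; k=3: 72+720+2·12·10=1032; k=4: 216+0+2·6·10=336 → min 336.
Length 5: A₁..A₅: k=1: 0+336+9·2·10=516; k=2: 54+396+9·3·10=720; k=3: 288+720+9·12·10=2088; k=4: 324+0+9·6·10=864 → min 516.
Optimal order: (A₁(((A₂A₃)A₄)A₅)) with cost 516.

516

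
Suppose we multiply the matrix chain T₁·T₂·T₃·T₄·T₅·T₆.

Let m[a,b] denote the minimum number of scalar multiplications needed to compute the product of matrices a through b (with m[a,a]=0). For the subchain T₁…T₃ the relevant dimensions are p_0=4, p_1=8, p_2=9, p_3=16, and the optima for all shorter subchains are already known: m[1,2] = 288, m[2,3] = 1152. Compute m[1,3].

m[1,3] = min over k∈[1,2] of m[1,k]+m[k+1,3]+p_{0}·p_k·p_{3}.
k=1: 0 + 1152 + 4·8·16 = 1664; k=2: 288 + 0 + 4·9·16 = 864.
Minimum: 864 at k=2.

864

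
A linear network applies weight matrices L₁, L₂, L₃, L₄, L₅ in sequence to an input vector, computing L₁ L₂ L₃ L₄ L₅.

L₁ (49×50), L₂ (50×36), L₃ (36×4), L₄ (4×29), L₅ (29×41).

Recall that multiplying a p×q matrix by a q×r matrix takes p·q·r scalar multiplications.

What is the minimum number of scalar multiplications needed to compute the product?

29792

Adjacent pairs: L₁L₂ = 49·50·36 = 88200; L₂L₃ = 50·36·4 = 7200; L₃L₄ = 36·4·29 = 4176; L₄L₅ = 4·29·41 = 4756.
Length 3: L₁..L₃: k=1: 0+7200+49·50·4=17000; k=2: 88200+0+49·36·4=95256 → min 17000 | L₂..L₄: k=2: 0+4176+50·36·29=56376; k=3: 7200+0+50·4·29=13000 → min 13000 | L₃..L₅: k=3: 0+4756+36·4·41=10660; k=4: 4176+0+36·29·41=46980 → min 10660.
Length 4: L₁..L₄: k=1: 0+13000+49·50·29=84050; k=2: 88200+4176+49·36·29=143532; k=3: 17000+0+49·4·29=22684 → min 22684 | L₂..L₅: k=2: 0+10660+50·36·41=84460; k=3: 7200+4756+50·4·41=20156; k=4: 13000+0+50·29·41=72450 → min 20156.
Length 5: L₁..L₅: k=1: 0+20156+49·50·41=120606; k=2: 88200+10660+49·36·41=171184; k=3: 17000+4756+49·4·41=29792; k=4: 22684+0+49·29·41=80945 → min 29792.
Optimal order: ((L₁ (L₂ L₃)) (L₄ L₅)) with cost 29792.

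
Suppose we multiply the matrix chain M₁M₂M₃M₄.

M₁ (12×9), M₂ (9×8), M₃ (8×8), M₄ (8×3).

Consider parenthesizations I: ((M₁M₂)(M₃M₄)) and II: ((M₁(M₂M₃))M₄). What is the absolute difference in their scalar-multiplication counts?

Order I = ((M₁M₂)(M₃M₄)): (M₁M₂): 12×9 by 9×8 → 12×8, cost 12·9·8 = 864; (M₃M₄): 8×8 by 8×3 → 8×3, cost 8·8·3 = 192; ((M₁M₂)(M₃M₄)): 12×8 by 8×3 → 12×3, cost 12·8·3 = 288; cumulative 1344. Total 1344.
Order II = ((M₁(M₂M₃))M₄): (M₂M₃): 9×8 by 8×8 → 9×8, cost 9·8·8 = 576; (M₁(M₂M₃)): 12×9 by 9×8 → 12×8, cost 12·9·8 = 864; cumulative 1440; ((M₁(M₂M₃))M₄): 12×8 by 8×3 → 12×3, cost 12·8·3 = 288; cumulative 1728. Total 1728.
Difference: |1344 − 1728| = 384.

384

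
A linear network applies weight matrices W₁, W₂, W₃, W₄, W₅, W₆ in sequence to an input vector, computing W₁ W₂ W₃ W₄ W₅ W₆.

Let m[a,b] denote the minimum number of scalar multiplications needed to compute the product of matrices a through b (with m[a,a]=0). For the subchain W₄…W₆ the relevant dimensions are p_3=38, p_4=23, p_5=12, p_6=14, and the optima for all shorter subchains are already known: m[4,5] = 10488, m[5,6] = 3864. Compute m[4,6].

16100

m[4,6] = min over k∈[4,5] of m[4,k]+m[k+1,6]+p_{3}·p_k·p_{6}.
k=4: 0 + 3864 + 38·23·14 = 16100; k=5: 10488 + 0 + 38·12·14 = 16872.
Minimum: 16100 at k=4.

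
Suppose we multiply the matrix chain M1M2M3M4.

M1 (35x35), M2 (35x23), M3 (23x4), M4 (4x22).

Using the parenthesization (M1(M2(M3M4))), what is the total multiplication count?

(M3M4): 23×4 by 4×22 → 23×22, cost 23·4·22 = 2024
(M2(M3M4)): 35×23 by 23×22 → 35×22, cost 35·23·22 = 17710; cumulative 19734
(M1(M2(M3M4))): 35×35 by 35×22 → 35×22, cost 35·35·22 = 26950; cumulative 46684
Total: 46684 scalar multiplications.

46684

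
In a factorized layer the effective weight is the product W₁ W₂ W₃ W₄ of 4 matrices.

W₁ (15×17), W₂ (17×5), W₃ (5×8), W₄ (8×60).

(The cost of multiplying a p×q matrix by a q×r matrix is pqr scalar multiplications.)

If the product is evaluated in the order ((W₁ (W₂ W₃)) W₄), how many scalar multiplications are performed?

(W₂ W₃): 17×5 by 5×8 → 17×8, cost 17·5·8 = 680
(W₁ (W₂ W₃)): 15×17 by 17×8 → 15×8, cost 15·17·8 = 2040; cumulative 2720
((W₁ (W₂ W₃)) W₄): 15×8 by 8×60 → 15×60, cost 15·8·60 = 7200; cumulative 9920
Total: 9920 scalar multiplications.

9920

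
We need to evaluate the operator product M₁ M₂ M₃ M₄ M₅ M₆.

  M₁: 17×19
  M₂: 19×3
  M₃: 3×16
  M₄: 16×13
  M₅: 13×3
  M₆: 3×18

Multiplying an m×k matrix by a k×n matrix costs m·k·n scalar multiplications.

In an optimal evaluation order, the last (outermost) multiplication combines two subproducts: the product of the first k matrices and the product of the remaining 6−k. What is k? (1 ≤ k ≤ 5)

Adjacent pairs: M₁M₂ = 17·19·3 = 969; M₂M₃ = 19·3·16 = 912; M₃M₄ = 3·16·13 = 624; M₄M₅ = 16·13·3 = 624; M₅M₆ = 13·3·18 = 702.
Length 3: M₁..M₃: k=1: 0+912+17·19·16=6080; k=2: 969+0+17·3·16=1785 → min 1785 | M₂..M₄: k=2: 0+624+19·3·13=1365; k=3: 912+0+19·16·13=4864 → min 1365 | M₃..M₅: k=3: 0+624+3·16·3=768; k=4: 624+0+3·13·3=741 → min 741 | M₄..M₆: k=4: 0+702+16·13·18=4446; k=5: 624+0+16·3·18=1488 → min 1488.
Length 4: M₁..M₄: k=1: 0+1365+17·19·13=5564; k=2: 969+624+17·3·13=2256; k=3: 1785+0+17·16·13=5321 → min 2256 | M₂..M₅: k=2: 0+741+19·3·3=912; k=3: 912+624+19·16·3=2448; k=4: 1365+0+19·13·3=2106 → min 912 | M₃..M₆: k=3: 0+1488+3·16·18=2352; k=4: 624+702+3·13·18=2028; k=5: 741+0+3·3·18=903 → min 903.
Length 5: M₁..M₅: k=1: 0+912+17·19·3=1881; k=2: 969+741+17·3·3=1863; k=3: 1785+624+17·16·3=3225; k=4: 2256+0+17·13·3=2919 → min 1863 | M₂..M₆: k=2: 0+903+19·3·18=1929; k=3: 912+1488+19·16·18=7872; k=4: 1365+702+19·13·18=6513; k=5: 912+0+19·3·18=1938 → min 1929.
Top-level splits: k=1: (M₁..M₁)·(M₂..M₆) → 0+1929+17·19·18 = 7743; k=2: (M₁..M₂)·(M₃..M₆) → 969+903+17·3·18 = 2790; k=3: (M₁..M₃)·(M₄..M₆) → 1785+1488+17·16·18 = 8169; k=4: (M₁..M₄)·(M₅..M₆) → 2256+702+17·13·18 = 6936; k=5: (M₁..M₅)·(M₆..M₆) → 1863+0+17·3·18 = 2781.
Best split is after M₅, i.e. k = 5.

5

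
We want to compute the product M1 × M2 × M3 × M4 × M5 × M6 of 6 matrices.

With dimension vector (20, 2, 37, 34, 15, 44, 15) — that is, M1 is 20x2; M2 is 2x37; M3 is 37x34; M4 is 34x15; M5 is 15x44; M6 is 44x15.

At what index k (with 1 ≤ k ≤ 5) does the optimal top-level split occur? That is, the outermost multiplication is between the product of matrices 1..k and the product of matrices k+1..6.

1

Adjacent pairs: M1M2 = 20·2·37 = 1480; M2M3 = 2·37·34 = 2516; M3M4 = 37·34·15 = 18870; M4M5 = 34·15·44 = 22440; M5M6 = 15·44·15 = 9900.
Length 3: M1..M3: k=1: 0+2516+20·2·34=3876; k=2: 1480+0+20·37·34=26640 → min 3876 | M2..M4: k=2: 0+18870+2·37·15=19980; k=3: 2516+0+2·34·15=3536 → min 3536 | M3..M5: k=3: 0+22440+37·34·44=77792; k=4: 18870+0+37·15·44=43290 → min 43290 | M4..M6: k=4: 0+9900+34·15·15=17550; k=5: 22440+0+34·44·15=44880 → min 17550.
Length 4: M1..M4: k=1: 0+3536+20·2·15=4136; k=2: 1480+18870+20·37·15=31450; k=3: 3876+0+20·34·15=14076 → min 4136 | M2..M5: k=2: 0+43290+2·37·44=46546; k=3: 2516+22440+2·34·44=27948; k=4: 3536+0+2·15·44=4856 → min 4856 | M3..M6: k=3: 0+17550+37·34·15=36420; k=4: 18870+9900+37·15·15=37095; k=5: 43290+0+37·44·15=67710 → min 36420.
Length 5: M1..M5: k=1: 0+4856+20·2·44=6616; k=2: 1480+43290+20·37·44=77330; k=3: 3876+22440+20·34·44=56236; k=4: 4136+0+20·15·44=17336 → min 6616 | M2..M6: k=2: 0+36420+2·37·15=37530; k=3: 2516+17550+2·34·15=21086; k=4: 3536+9900+2·15·15=13886; k=5: 4856+0+2·44·15=6176 → min 6176.
Top-level splits: k=1: (M1..M1)·(M2..M6) → 0+6176+20·2·15 = 6776; k=2: (M1..M2)·(M3..M6) → 1480+36420+20·37·15 = 49000; k=3: (M1..M3)·(M4..M6) → 3876+17550+20·34·15 = 31626; k=4: (M1..M4)·(M5..M6) → 4136+9900+20·15·15 = 18536; k=5: (M1..M5)·(M6..M6) → 6616+0+20·44·15 = 19816.
Best split is after M1, i.e. k = 1.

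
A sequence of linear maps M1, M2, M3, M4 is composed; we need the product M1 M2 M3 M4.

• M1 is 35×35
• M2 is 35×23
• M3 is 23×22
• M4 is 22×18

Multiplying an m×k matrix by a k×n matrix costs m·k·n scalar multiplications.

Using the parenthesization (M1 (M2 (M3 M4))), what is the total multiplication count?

45648

(M3 M4): 23×22 by 22×18 → 23×18, cost 23·22·18 = 9108
(M2 (M3 M4)): 35×23 by 23×18 → 35×18, cost 35·23·18 = 14490; cumulative 23598
(M1 (M2 (M3 M4))): 35×35 by 35×18 → 35×18, cost 35·35·18 = 22050; cumulative 45648
Total: 45648 scalar multiplications.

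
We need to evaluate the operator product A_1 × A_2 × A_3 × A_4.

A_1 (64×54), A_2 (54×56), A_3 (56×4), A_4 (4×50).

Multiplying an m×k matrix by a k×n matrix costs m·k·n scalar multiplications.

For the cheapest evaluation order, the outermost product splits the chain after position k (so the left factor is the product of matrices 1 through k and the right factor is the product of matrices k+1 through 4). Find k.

3

Adjacent pairs: A_1A_2 = 64·54·56 = 193536; A_2A_3 = 54·56·4 = 12096; A_3A_4 = 56·4·50 = 11200.
Length 3: A_1..A_3: k=1: 0+12096+64·54·4=25920; k=2: 193536+0+64·56·4=207872 → min 25920 | A_2..A_4: k=2: 0+11200+54·56·50=162400; k=3: 12096+0+54·4·50=22896 → min 22896.
Top-level splits: k=1: (A_1..A_1)·(A_2..A_4) → 0+22896+64·54·50 = 195696; k=2: (A_1..A_2)·(A_3..A_4) → 193536+11200+64·56·50 = 383936; k=3: (A_1..A_3)·(A_4..A_4) → 25920+0+64·4·50 = 38720.
Best split is after A_3, i.e. k = 3.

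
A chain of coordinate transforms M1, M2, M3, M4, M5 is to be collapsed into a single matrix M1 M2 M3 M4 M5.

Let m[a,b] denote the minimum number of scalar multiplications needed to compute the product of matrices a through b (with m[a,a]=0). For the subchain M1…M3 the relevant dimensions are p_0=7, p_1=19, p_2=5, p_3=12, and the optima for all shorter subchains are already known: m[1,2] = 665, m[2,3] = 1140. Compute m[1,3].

m[1,3] = min over k∈[1,2] of m[1,k]+m[k+1,3]+p_{0}·p_k·p_{3}.
k=1: 0 + 1140 + 7·19·12 = 2736; k=2: 665 + 0 + 7·5·12 = 1085.
Minimum: 1085 at k=2.

1085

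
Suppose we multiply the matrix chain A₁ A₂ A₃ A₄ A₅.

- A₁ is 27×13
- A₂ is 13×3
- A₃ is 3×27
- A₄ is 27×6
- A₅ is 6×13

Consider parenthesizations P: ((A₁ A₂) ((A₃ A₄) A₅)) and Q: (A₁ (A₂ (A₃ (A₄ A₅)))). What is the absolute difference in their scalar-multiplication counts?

5403

Order P = ((A₁ A₂) ((A₃ A₄) A₅)): (A₁ A₂): 27×13 by 13×3 → 27×3, cost 27·13·3 = 1053; (A₃ A₄): 3×27 by 27×6 → 3×6, cost 3·27·6 = 486; ((A₃ A₄) A₅): 3×6 by 6×13 → 3×13, cost 3·6·13 = 234; cumulative 720; ((A₁ A₂) ((A₃ A₄) A₅)): 27×3 by 3×13 → 27×13, cost 27·3·13 = 1053; cumulative 2826. Total 2826.
Order Q = (A₁ (A₂ (A₃ (A₄ A₅)))): (A₄ A₅): 27×6 by 6×13 → 27×13, cost 27·6·13 = 2106; (A₃ (A₄ A₅)): 3×27 by 27×13 → 3×13, cost 3·27·13 = 1053; cumulative 3159; (A₂ (A₃ (A₄ A₅))): 13×3 by 3×13 → 13×13, cost 13·3·13 = 507; cumulative 3666; (A₁ (A₂ (A₃ (A₄ A₅)))): 27×13 by 13×13 → 27×13, cost 27·13·13 = 4563; cumulative 8229. Total 8229.
Difference: |2826 − 8229| = 5403.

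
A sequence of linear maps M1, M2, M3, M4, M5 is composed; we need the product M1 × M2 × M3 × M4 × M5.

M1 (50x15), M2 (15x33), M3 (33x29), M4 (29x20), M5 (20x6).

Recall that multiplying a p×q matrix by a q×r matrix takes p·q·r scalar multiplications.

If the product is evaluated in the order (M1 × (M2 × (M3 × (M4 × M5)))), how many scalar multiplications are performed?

(M4 × M5): 29×20 by 20×6 → 29×6, cost 29·20·6 = 3480
(M3 × (M4 × M5)): 33×29 by 29×6 → 33×6, cost 33·29·6 = 5742; cumulative 9222
(M2 × (M3 × (M4 × M5))): 15×33 by 33×6 → 15×6, cost 15·33·6 = 2970; cumulative 12192
(M1 × (M2 × (M3 × (M4 × M5)))): 50×15 by 15×6 → 50×6, cost 50·15·6 = 4500; cumulative 16692
Total: 16692 scalar multiplications.

16692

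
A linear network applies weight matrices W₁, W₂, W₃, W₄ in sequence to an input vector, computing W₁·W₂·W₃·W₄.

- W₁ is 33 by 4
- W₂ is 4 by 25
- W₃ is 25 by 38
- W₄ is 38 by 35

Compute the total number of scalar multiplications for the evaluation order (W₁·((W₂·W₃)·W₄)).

13740

(W₂·W₃): 4×25 by 25×38 → 4×38, cost 4·25·38 = 3800
((W₂·W₃)·W₄): 4×38 by 38×35 → 4×35, cost 4·38·35 = 5320; cumulative 9120
(W₁·((W₂·W₃)·W₄)): 33×4 by 4×35 → 33×35, cost 33·4·35 = 4620; cumulative 13740
Total: 13740 scalar multiplications.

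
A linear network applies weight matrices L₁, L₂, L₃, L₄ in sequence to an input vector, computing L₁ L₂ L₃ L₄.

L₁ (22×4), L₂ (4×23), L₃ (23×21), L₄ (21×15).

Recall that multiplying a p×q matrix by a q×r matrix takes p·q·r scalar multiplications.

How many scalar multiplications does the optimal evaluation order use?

4512

Adjacent pairs: L₁L₂ = 22·4·23 = 2024; L₂L₃ = 4·23·21 = 1932; L₃L₄ = 23·21·15 = 7245.
Length 3: L₁..L₃: k=1: 0+1932+22·4·21=3780; k=2: 2024+0+22·23·21=12650 → min 3780 | L₂..L₄: k=2: 0+7245+4·23·15=8625; k=3: 1932+0+4·21·15=3192 → min 3192.
Length 4: L₁..L₄: k=1: 0+3192+22·4·15=4512; k=2: 2024+7245+22·23·15=16859; k=3: 3780+0+22·21·15=10710 → min 4512.
Optimal order: (L₁ ((L₂ L₃) L₄)) with cost 4512.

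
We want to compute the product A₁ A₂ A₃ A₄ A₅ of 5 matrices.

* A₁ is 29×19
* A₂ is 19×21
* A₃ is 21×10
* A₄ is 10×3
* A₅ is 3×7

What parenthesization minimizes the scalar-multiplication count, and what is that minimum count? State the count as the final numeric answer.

4089

Adjacent pairs: A₁A₂ = 29·19·21 = 11571; A₂A₃ = 19·21·10 = 3990; A₃A₄ = 21·10·3 = 630; A₄A₅ = 10·3·7 = 210.
Length 3: A₁..A₃: k=1: 0+3990+29·19·10=9500; k=2: 11571+0+29·21·10=17661 → min 9500 | A₂..A₄: k=2: 0+630+19·21·3=1827; k=3: 3990+0+19·10·3=4560 → min 1827 | A₃..A₅: k=3: 0+210+21·10·7=1680; k=4: 630+0+21·3·7=1071 → min 1071.
Length 4: A₁..A₄: k=1: 0+1827+29·19·3=3480; k=2: 11571+630+29·21·3=14028; k=3: 9500+0+29·10·3=10370 → min 3480 | A₂..A₅: k=2: 0+1071+19·21·7=3864; k=3: 3990+210+19·10·7=5530; k=4: 1827+0+19·3·7=2226 → min 2226.
Length 5: A₁..A₅: k=1: 0+2226+29·19·7=6083; k=2: 11571+1071+29·21·7=16905; k=3: 9500+210+29·10·7=11740; k=4: 3480+0+29·3·7=4089 → min 4089.
Optimal parenthesization: ((A₁ (A₂ (A₃ A₄))) A₅) with cost 4089.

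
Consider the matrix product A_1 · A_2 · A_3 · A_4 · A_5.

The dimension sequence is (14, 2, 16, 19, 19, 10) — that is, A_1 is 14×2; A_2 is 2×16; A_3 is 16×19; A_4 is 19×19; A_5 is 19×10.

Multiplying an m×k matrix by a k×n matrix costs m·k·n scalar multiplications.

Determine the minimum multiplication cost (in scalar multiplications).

Adjacent pairs: A_1A_2 = 14·2·16 = 448; A_2A_3 = 2·16·19 = 608; A_3A_4 = 16·19·19 = 5776; A_4A_5 = 19·19·10 = 3610.
Length 3: A_1..A_3: k=1: 0+608+14·2·19=1140; k=2: 448+0+14·16·19=4704 → min 1140 | A_2..A_4: k=2: 0+5776+2·16·19=6384; k=3: 608+0+2·19·19=1330 → min 1330 | A_3..A_5: k=3: 0+3610+16·19·10=6650; k=4: 5776+0+16·19·10=8816 → min 6650.
Length 4: A_1..A_4: k=1: 0+1330+14·2·19=1862; k=2: 448+5776+14·16·19=10480; k=3: 1140+0+14·19·19=6194 → min 1862 | A_2..A_5: k=2: 0+6650+2·16·10=6970; k=3: 608+3610+2·19·10=4598; k=4: 1330+0+2·19·10=1710 → min 1710.
Length 5: A_1..A_5: k=1: 0+1710+14·2·10=1990; k=2: 448+6650+14·16·10=9338; k=3: 1140+3610+14·19·10=7410; k=4: 1862+0+14·19·10=4522 → min 1990.
Optimal order: (A_1 · (((A_2 · A_3) · A_4) · A_5)) with cost 1990.

1990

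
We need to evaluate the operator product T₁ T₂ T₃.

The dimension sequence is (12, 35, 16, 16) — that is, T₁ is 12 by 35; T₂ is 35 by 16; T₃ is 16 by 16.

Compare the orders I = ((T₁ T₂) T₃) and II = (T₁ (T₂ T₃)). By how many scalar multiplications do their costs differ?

5888

Order I = ((T₁ T₂) T₃): (T₁ T₂): 12×35 by 35×16 → 12×16, cost 12·35·16 = 6720; ((T₁ T₂) T₃): 12×16 by 16×16 → 12×16, cost 12·16·16 = 3072; cumulative 9792. Total 9792.
Order II = (T₁ (T₂ T₃)): (T₂ T₃): 35×16 by 16×16 → 35×16, cost 35·16·16 = 8960; (T₁ (T₂ T₃)): 12×35 by 35×16 → 12×16, cost 12·35·16 = 6720; cumulative 15680. Total 15680.
Difference: |9792 − 15680| = 5888.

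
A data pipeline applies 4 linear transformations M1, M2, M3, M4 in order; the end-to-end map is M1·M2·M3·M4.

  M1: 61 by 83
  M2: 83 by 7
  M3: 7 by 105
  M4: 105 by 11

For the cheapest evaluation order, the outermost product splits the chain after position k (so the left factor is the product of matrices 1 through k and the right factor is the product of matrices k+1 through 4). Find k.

2

Adjacent pairs: M1M2 = 61·83·7 = 35441; M2M3 = 83·7·105 = 61005; M3M4 = 7·105·11 = 8085.
Length 3: M1..M3: k=1: 0+61005+61·83·105=592620; k=2: 35441+0+61·7·105=80276 → min 80276 | M2..M4: k=2: 0+8085+83·7·11=14476; k=3: 61005+0+83·105·11=156870 → min 14476.
Top-level splits: k=1: (M1..M1)·(M2..M4) → 0+14476+61·83·11 = 70169; k=2: (M1..M2)·(M3..M4) → 35441+8085+61·7·11 = 48223; k=3: (M1..M3)·(M4..M4) → 80276+0+61·105·11 = 150731.
Best split is after M2, i.e. k = 2.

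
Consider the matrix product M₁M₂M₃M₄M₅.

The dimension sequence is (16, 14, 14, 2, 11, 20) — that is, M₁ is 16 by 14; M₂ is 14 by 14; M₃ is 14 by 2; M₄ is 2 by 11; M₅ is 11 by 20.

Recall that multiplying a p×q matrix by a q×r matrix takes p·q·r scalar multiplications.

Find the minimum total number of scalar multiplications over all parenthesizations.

Adjacent pairs: M₁M₂ = 16·14·14 = 3136; M₂M₃ = 14·14·2 = 392; M₃M₄ = 14·2·11 = 308; M₄M₅ = 2·11·20 = 440.
Length 3: M₁..M₃: k=1: 0+392+16·14·2=840; k=2: 3136+0+16·14·2=3584 → min 840 | M₂..M₄: k=2: 0+308+14·14·11=2464; k=3: 392+0+14·2·11=700 → min 700 | M₃..M₅: k=3: 0+440+14·2·20=1000; k=4: 308+0+14·11·20=3388 → min 1000.
Length 4: M₁..M₄: k=1: 0+700+16·14·11=3164; k=2: 3136+308+16·14·11=5908; k=3: 840+0+16·2·11=1192 → min 1192 | M₂..M₅: k=2: 0+1000+14·14·20=4920; k=3: 392+440+14·2·20=1392; k=4: 700+0+14·11·20=3780 → min 1392.
Length 5: M₁..M₅: k=1: 0+1392+16·14·20=5872; k=2: 3136+1000+16·14·20=8616; k=3: 840+440+16·2·20=1920; k=4: 1192+0+16·11·20=4712 → min 1920.
Optimal order: ((M₁(M₂M₃))(M₄M₅)) with cost 1920.

1920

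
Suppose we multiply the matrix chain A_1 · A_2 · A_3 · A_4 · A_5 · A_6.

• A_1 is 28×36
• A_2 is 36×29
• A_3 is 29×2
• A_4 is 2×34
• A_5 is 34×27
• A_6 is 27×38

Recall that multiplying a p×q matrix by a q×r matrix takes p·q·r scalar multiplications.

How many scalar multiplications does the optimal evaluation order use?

Adjacent pairs: A_1A_2 = 28·36·29 = 29232; A_2A_3 = 36·29·2 = 2088; A_3A_4 = 29·2·34 = 1972; A_4A_5 = 2·34·27 = 1836; A_5A_6 = 34·27·38 = 34884.
Length 3: A_1..A_3: k=1: 0+2088+28·36·2=4104; k=2: 29232+0+28·29·2=30856 → min 4104 | A_2..A_4: k=2: 0+1972+36·29·34=37468; k=3: 2088+0+36·2·34=4536 → min 4536 | A_3..A_5: k=3: 0+1836+29·2·27=3402; k=4: 1972+0+29·34·27=28594 → min 3402 | A_4..A_6: k=4: 0+34884+2·34·38=37468; k=5: 1836+0+2·27·38=3888 → min 3888.
Length 4: A_1..A_4: k=1: 0+4536+28·36·34=38808; k=2: 29232+1972+28·29·34=58812; k=3: 4104+0+28·2·34=6008 → min 6008 | A_2..A_5: k=2: 0+3402+36·29·27=31590; k=3: 2088+1836+36·2·27=5868; k=4: 4536+0+36·34·27=37584 → min 5868 | A_3..A_6: k=3: 0+3888+29·2·38=6092; k=4: 1972+34884+29·34·38=74324; k=5: 3402+0+29·27·38=33156 → min 6092.
Length 5: A_1..A_5: k=1: 0+5868+28·36·27=33084; k=2: 29232+3402+28·29·27=54558; k=3: 4104+1836+28·2·27=7452; k=4: 6008+0+28·34·27=31712 → min 7452 | A_2..A_6: k=2: 0+6092+36·29·38=45764; k=3: 2088+3888+36·2·38=8712; k=4: 4536+34884+36·34·38=85932; k=5: 5868+0+36·27·38=42804 → min 8712.
Length 6: A_1..A_6: k=1: 0+8712+28·36·38=47016; k=2: 29232+6092+28·29·38=66180; k=3: 4104+3888+28·2·38=10120; k=4: 6008+34884+28·34·38=77068; k=5: 7452+0+28·27·38=36180 → min 10120.
Optimal order: ((A_1 · (A_2 · A_3)) · ((A_4 · A_5) · A_6)) with cost 10120.

10120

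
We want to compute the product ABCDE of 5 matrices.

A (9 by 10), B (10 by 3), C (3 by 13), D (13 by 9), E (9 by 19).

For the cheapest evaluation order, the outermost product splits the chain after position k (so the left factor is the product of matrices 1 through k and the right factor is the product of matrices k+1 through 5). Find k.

2

Adjacent pairs: AB = 9·10·3 = 270; BC = 10·3·13 = 390; CD = 3·13·9 = 351; DE = 13·9·19 = 2223.
Length 3: A..C: k=1: 0+390+9·10·13=1560; k=2: 270+0+9·3·13=621 → min 621 | B..D: k=2: 0+351+10·3·9=621; k=3: 390+0+10·13·9=1560 → min 621 | C..E: k=3: 0+2223+3·13·19=2964; k=4: 351+0+3·9·19=864 → min 864.
Length 4: A..D: k=1: 0+621+9·10·9=1431; k=2: 270+351+9·3·9=864; k=3: 621+0+9·13·9=1674 → min 864 | B..E: k=2: 0+864+10·3·19=1434; k=3: 390+2223+10·13·19=5083; k=4: 621+0+10·9·19=2331 → min 1434.
Top-level splits: k=1: (A..A)·(B..E) → 0+1434+9·10·19 = 3144; k=2: (A..B)·(C..E) → 270+864+9·3·19 = 1647; k=3: (A..C)·(D..E) → 621+2223+9·13·19 = 5067; k=4: (A..D)·(E..E) → 864+0+9·9·19 = 2403.
Best split is after B, i.e. k = 2.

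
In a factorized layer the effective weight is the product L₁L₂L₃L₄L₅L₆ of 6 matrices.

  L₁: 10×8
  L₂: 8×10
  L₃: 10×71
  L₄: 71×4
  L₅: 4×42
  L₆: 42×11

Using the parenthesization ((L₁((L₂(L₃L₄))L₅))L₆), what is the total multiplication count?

12484

(L₃L₄): 10×71 by 71×4 → 10×4, cost 10·71·4 = 2840
(L₂(L₃L₄)): 8×10 by 10×4 → 8×4, cost 8·10·4 = 320; cumulative 3160
((L₂(L₃L₄))L₅): 8×4 by 4×42 → 8×42, cost 8·4·42 = 1344; cumulative 4504
(L₁((L₂(L₃L₄))L₅)): 10×8 by 8×42 → 10×42, cost 10·8·42 = 3360; cumulative 7864
((L₁((L₂(L₃L₄))L₅))L₆): 10×42 by 42×11 → 10×11, cost 10·42·11 = 4620; cumulative 12484
Total: 12484 scalar multiplications.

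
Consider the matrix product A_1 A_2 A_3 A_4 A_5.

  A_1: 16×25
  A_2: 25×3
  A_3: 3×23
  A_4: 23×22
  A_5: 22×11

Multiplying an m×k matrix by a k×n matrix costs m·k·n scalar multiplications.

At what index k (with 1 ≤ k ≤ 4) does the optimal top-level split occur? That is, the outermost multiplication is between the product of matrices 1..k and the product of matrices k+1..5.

Adjacent pairs: A_1A_2 = 16·25·3 = 1200; A_2A_3 = 25·3·23 = 1725; A_3A_4 = 3·23·22 = 1518; A_4A_5 = 23·22·11 = 5566.
Length 3: A_1..A_3: k=1: 0+1725+16·25·23=10925; k=2: 1200+0+16·3·23=2304 → min 2304 | A_2..A_4: k=2: 0+1518+25·3·22=3168; k=3: 1725+0+25·23·22=14375 → min 3168 | A_3..A_5: k=3: 0+5566+3·23·11=6325; k=4: 1518+0+3·22·11=2244 → min 2244.
Length 4: A_1..A_4: k=1: 0+3168+16·25·22=11968; k=2: 1200+1518+16·3·22=3774; k=3: 2304+0+16·23·22=10400 → min 3774 | A_2..A_5: k=2: 0+2244+25·3·11=3069; k=3: 1725+5566+25·23·11=13616; k=4: 3168+0+25·22·11=9218 → min 3069.
Top-level splits: k=1: (A_1..A_1)·(A_2..A_5) → 0+3069+16·25·11 = 7469; k=2: (A_1..A_2)·(A_3..A_5) → 1200+2244+16·3·11 = 3972; k=3: (A_1..A_3)·(A_4..A_5) → 2304+5566+16·23·11 = 11918; k=4: (A_1..A_4)·(A_5..A_5) → 3774+0+16·22·11 = 7646.
Best split is after A_2, i.e. k = 2.

2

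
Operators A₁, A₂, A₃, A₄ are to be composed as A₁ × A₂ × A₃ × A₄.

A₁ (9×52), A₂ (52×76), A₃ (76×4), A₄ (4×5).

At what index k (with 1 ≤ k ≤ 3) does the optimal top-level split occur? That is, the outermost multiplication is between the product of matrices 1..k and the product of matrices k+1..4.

Adjacent pairs: A₁A₂ = 9·52·76 = 35568; A₂A₃ = 52·76·4 = 15808; A₃A₄ = 76·4·5 = 1520.
Length 3: A₁..A₃: k=1: 0+15808+9·52·4=17680; k=2: 35568+0+9·76·4=38304 → min 17680 | A₂..A₄: k=2: 0+1520+52·76·5=21280; k=3: 15808+0+52·4·5=16848 → min 16848.
Top-level splits: k=1: (A₁..A₁)·(A₂..A₄) → 0+16848+9·52·5 = 19188; k=2: (A₁..A₂)·(A₃..A₄) → 35568+1520+9·76·5 = 40508; k=3: (A₁..A₃)·(A₄..A₄) → 17680+0+9·4·5 = 17860.
Best split is after A₃, i.e. k = 3.

3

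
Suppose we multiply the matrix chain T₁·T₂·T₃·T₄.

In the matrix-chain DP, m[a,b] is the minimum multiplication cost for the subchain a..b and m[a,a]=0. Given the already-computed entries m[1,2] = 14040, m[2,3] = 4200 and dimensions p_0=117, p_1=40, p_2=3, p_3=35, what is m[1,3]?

m[1,3] = min over k∈[1,2] of m[1,k]+m[k+1,3]+p_{0}·p_k·p_{3}.
k=1: 0 + 4200 + 117·40·35 = 168000; k=2: 14040 + 0 + 117·3·35 = 26325.
Minimum: 26325 at k=2.

26325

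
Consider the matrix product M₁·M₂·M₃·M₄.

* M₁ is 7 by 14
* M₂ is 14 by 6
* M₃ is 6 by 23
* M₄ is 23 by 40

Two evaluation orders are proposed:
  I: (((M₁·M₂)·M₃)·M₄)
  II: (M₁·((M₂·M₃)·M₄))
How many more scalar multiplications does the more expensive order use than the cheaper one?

10738

Order I = (((M₁·M₂)·M₃)·M₄): (M₁·M₂): 7×14 by 14×6 → 7×6, cost 7·14·6 = 588; ((M₁·M₂)·M₃): 7×6 by 6×23 → 7×23, cost 7·6·23 = 966; cumulative 1554; (((M₁·M₂)·M₃)·M₄): 7×23 by 23×40 → 7×40, cost 7·23·40 = 6440; cumulative 7994. Total 7994.
Order II = (M₁·((M₂·M₃)·M₄)): (M₂·M₃): 14×6 by 6×23 → 14×23, cost 14·6·23 = 1932; ((M₂·M₃)·M₄): 14×23 by 23×40 → 14×40, cost 14·23·40 = 12880; cumulative 14812; (M₁·((M₂·M₃)·M₄)): 7×14 by 14×40 → 7×40, cost 7·14·40 = 3920; cumulative 18732. Total 18732.
Difference: |7994 − 18732| = 10738.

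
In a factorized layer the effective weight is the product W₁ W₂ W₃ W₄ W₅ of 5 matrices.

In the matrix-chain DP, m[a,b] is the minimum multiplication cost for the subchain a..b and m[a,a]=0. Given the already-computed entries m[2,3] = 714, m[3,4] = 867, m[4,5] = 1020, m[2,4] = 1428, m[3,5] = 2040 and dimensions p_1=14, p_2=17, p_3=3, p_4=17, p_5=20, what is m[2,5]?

m[2,5] = min over k∈[2,4] of m[2,k]+m[k+1,5]+p_{1}·p_k·p_{5}.
k=2: 0 + 2040 + 14·17·20 = 6800; k=3: 714 + 1020 + 14·3·20 = 2574; k=4: 1428 + 0 + 14·17·20 = 6188.
Minimum: 2574 at k=3.

2574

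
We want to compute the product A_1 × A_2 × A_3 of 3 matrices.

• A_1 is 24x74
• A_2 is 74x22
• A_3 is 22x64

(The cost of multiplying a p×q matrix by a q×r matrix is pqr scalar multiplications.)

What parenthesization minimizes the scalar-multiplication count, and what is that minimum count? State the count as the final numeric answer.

72864

(A_1 × (A_2 × A_3)): cost 217856.
((A_1 × A_2) × A_3): cost 72864.
Optimal: ((A_1 × A_2) × A_3) with cost 72864.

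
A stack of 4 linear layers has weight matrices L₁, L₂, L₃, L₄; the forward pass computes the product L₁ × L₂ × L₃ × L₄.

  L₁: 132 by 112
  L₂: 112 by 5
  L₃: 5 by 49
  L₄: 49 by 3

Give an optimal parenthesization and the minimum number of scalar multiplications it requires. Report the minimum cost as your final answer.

46767

Adjacent pairs: L₁L₂ = 132·112·5 = 73920; L₂L₃ = 112·5·49 = 27440; L₃L₄ = 5·49·3 = 735.
Length 3: L₁..L₃: k=1: 0+27440+132·112·49=751856; k=2: 73920+0+132·5·49=106260 → min 106260 | L₂..L₄: k=2: 0+735+112·5·3=2415; k=3: 27440+0+112·49·3=43904 → min 2415.
Length 4: L₁..L₄: k=1: 0+2415+132·112·3=46767; k=2: 73920+735+132·5·3=76635; k=3: 106260+0+132·49·3=125664 → min 46767.
Optimal parenthesization: (L₁ × (L₂ × (L₃ × L₄))) with cost 46767.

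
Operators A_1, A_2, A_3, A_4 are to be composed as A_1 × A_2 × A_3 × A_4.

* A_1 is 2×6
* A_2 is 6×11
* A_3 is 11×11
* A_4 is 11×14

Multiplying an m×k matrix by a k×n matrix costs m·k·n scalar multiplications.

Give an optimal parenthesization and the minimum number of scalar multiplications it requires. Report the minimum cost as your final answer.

682

Adjacent pairs: A_1A_2 = 2·6·11 = 132; A_2A_3 = 6·11·11 = 726; A_3A_4 = 11·11·14 = 1694.
Length 3: A_1..A_3: k=1: 0+726+2·6·11=858; k=2: 132+0+2·11·11=374 → min 374 | A_2..A_4: k=2: 0+1694+6·11·14=2618; k=3: 726+0+6·11·14=1650 → min 1650.
Length 4: A_1..A_4: k=1: 0+1650+2·6·14=1818; k=2: 132+1694+2·11·14=2134; k=3: 374+0+2·11·14=682 → min 682.
Optimal parenthesization: (((A_1 × A_2) × A_3) × A_4) with cost 682.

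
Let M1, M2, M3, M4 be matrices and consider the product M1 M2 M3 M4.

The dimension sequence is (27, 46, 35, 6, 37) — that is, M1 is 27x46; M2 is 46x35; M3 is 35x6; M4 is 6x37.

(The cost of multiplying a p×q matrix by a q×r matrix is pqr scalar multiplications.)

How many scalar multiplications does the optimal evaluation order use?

Adjacent pairs: M1M2 = 27·46·35 = 43470; M2M3 = 46·35·6 = 9660; M3M4 = 35·6·37 = 7770.
Length 3: M1..M3: k=1: 0+9660+27·46·6=17112; k=2: 43470+0+27·35·6=49140 → min 17112 | M2..M4: k=2: 0+7770+46·35·37=67340; k=3: 9660+0+46·6·37=19872 → min 19872.
Length 4: M1..M4: k=1: 0+19872+27·46·37=65826; k=2: 43470+7770+27·35·37=86205; k=3: 17112+0+27·6·37=23106 → min 23106.
Optimal order: ((M1 (M2 M3)) M4) with cost 23106.

23106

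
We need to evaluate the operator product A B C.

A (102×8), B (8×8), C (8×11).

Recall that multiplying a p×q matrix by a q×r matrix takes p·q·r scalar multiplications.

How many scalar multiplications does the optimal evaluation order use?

Order (A (B C)): (B C): 8×8 by 8×11 → 8×11, cost 8·8·11 = 704; (A (B C)): 102×8 by 8×11 → 102×11, cost 102·8·11 = 8976; cumulative 9680. Total 9680.
Order ((A B) C): (A B): 102×8 by 8×8 → 102×8, cost 102·8·8 = 6528; ((A B) C): 102×8 by 8×11 → 102×11, cost 102·8·11 = 8976; cumulative 15504. Total 15504.
Minimum: 9680.

9680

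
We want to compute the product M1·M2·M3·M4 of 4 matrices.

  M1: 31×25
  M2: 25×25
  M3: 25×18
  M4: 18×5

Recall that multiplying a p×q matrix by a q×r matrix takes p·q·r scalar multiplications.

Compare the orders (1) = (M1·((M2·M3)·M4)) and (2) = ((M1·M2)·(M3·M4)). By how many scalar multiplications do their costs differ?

8125

Order (1) = (M1·((M2·M3)·M4)): (M2·M3): 25×25 by 25×18 → 25×18, cost 25·25·18 = 11250; ((M2·M3)·M4): 25×18 by 18×5 → 25×5, cost 25·18·5 = 2250; cumulative 13500; (M1·((M2·M3)·M4)): 31×25 by 25×5 → 31×5, cost 31·25·5 = 3875; cumulative 17375. Total 17375.
Order (2) = ((M1·M2)·(M3·M4)): (M1·M2): 31×25 by 25×25 → 31×25, cost 31·25·25 = 19375; (M3·M4): 25×18 by 18×5 → 25×5, cost 25·18·5 = 2250; ((M1·M2)·(M3·M4)): 31×25 by 25×5 → 31×5, cost 31·25·5 = 3875; cumulative 25500. Total 25500.
Difference: |17375 − 25500| = 8125.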